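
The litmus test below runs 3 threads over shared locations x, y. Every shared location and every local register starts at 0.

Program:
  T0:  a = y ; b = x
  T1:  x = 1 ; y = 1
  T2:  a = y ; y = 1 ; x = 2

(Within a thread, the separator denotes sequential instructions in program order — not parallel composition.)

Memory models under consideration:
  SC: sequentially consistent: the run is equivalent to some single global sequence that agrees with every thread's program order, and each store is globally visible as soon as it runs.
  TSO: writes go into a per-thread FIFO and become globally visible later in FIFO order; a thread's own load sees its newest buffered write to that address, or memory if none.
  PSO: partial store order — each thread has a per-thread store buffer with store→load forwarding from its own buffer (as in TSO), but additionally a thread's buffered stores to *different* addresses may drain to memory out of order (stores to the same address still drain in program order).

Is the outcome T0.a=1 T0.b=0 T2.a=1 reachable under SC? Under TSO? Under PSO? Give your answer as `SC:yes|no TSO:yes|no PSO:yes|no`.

outcome vector order: (T0.a,T0.b,T2.a)
[SC] allowed = {(0,0,0); (0,0,1); (0,1,0); (0,1,1); (0,2,0); (0,2,1); (1,0,0); (1,1,0); (1,1,1); (1,2,0); (1,2,1)}
[TSO] allowed = {(0,0,0); (0,0,1); (0,1,0); (0,1,1); (0,2,0); (0,2,1); (1,0,0); (1,1,0); (1,1,1); (1,2,0); (1,2,1)}
[PSO] allowed = {(0,0,0); (0,0,1); (0,1,0); (0,1,1); (0,2,0); (0,2,1); (1,0,0); (1,0,1); (1,1,0); (1,1,1); (1,2,0); (1,2,1)}
target (1,0,1) ∈ {PSO}

SC:no TSO:no PSO:yes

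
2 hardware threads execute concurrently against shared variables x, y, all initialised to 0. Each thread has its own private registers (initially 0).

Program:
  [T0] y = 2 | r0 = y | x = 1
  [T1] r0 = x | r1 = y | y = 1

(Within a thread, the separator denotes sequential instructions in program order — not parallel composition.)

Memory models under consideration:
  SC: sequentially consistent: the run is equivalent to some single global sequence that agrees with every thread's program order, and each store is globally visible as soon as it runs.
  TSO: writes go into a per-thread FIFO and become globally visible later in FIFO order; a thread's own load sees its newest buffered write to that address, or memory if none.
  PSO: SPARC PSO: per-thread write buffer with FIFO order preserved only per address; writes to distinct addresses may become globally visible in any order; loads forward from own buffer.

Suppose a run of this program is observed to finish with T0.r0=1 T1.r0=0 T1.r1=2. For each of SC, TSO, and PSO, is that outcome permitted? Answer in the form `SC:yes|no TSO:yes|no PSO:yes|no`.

SC:yes TSO:yes PSO:yes

outcome vector order: (T0.r0,T1.r0,T1.r1)
SC (5): 1/0/0; 1/0/2; 2/0/0; 2/0/2; 2/1/2
TSO (5): 1/0/0; 1/0/2; 2/0/0; 2/0/2; 2/1/2
PSO (6): 1/0/0; 1/0/2; 2/0/0; 2/0/2; 2/1/0; 2/1/2
target 1/0/2 ∈ {SC,TSO,PSO}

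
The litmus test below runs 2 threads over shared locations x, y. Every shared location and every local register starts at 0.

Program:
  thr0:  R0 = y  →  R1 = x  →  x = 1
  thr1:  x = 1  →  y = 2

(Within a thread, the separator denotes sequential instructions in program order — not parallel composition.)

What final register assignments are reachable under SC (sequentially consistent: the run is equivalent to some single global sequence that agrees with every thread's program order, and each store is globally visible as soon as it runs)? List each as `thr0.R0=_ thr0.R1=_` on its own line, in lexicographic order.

thr0.R0=0 thr0.R1=0
thr0.R0=0 thr0.R1=1
thr0.R0=2 thr0.R1=1

outcome vector order: (thr0.R0,thr0.R1)
|SC outcomes| = 3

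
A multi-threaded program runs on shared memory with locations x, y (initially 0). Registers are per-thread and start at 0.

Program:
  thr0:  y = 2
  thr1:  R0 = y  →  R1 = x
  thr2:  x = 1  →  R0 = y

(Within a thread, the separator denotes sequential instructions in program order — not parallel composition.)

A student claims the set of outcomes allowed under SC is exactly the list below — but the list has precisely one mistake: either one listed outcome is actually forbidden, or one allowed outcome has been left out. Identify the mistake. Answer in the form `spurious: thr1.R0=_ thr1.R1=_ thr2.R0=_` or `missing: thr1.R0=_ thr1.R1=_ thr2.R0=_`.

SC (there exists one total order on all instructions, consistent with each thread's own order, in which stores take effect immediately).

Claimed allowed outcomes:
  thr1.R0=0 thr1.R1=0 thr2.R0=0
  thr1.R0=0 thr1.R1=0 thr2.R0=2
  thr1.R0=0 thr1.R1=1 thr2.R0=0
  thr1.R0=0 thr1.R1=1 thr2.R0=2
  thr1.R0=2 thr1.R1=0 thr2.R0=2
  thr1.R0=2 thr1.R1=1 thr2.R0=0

missing: thr1.R0=2 thr1.R1=1 thr2.R0=2

outcome vector order: (thr1.R0,thr1.R1,thr2.R0)
SC: 7 outcomes — {000, 002, 010, 012, 202, 210, 212}
SC∖claimed = {212}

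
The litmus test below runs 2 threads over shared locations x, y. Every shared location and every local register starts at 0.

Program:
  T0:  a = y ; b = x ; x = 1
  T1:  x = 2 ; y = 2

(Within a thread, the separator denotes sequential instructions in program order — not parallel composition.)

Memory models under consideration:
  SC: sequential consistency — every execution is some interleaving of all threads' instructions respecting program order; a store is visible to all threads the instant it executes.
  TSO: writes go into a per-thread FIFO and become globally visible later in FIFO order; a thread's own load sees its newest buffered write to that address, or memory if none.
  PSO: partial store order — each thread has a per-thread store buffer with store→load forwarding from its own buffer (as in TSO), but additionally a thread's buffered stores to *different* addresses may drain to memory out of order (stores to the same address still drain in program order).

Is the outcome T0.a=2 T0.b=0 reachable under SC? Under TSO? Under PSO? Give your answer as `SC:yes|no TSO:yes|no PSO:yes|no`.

SC:no TSO:no PSO:yes

outcome vector order: (T0.a,T0.b)
[SC] allowed = {(0,0) (0,2) (2,2)}
[TSO] allowed = {(0,0) (0,2) (2,2)}
[PSO] allowed = {(0,0) (0,2) (2,0) (2,2)}
target (2,0) ∈ {PSO}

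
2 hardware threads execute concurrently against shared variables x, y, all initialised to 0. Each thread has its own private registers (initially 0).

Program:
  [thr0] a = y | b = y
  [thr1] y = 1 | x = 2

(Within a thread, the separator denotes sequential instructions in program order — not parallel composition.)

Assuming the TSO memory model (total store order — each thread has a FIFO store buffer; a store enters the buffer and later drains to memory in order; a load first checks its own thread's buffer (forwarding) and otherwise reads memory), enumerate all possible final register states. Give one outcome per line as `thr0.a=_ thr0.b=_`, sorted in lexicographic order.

thr0.a=0 thr0.b=0
thr0.a=0 thr0.b=1
thr0.a=1 thr0.b=1

outcome vector order: (thr0.a,thr0.b)
|TSO outcomes| = 3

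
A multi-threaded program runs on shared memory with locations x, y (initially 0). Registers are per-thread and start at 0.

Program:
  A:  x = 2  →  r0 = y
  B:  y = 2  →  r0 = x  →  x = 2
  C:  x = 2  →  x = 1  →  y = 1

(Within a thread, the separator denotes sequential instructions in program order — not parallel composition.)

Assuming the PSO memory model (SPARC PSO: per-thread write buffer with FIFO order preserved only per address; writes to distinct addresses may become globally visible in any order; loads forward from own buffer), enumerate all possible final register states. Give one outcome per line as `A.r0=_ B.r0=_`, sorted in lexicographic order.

A.r0=0 B.r0=0
A.r0=0 B.r0=1
A.r0=0 B.r0=2
A.r0=1 B.r0=0
A.r0=1 B.r0=1
A.r0=1 B.r0=2
A.r0=2 B.r0=0
A.r0=2 B.r0=1
A.r0=2 B.r0=2

outcome vector order: (A.r0,B.r0)
|PSO outcomes| = 9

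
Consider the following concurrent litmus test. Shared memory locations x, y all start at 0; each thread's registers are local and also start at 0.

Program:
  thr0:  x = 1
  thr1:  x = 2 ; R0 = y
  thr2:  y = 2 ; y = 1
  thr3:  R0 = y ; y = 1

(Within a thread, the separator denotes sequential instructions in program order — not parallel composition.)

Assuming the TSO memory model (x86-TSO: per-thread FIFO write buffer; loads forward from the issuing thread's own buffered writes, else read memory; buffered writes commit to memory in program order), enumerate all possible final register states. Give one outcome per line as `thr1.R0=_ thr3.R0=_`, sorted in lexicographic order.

thr1.R0=0 thr3.R0=0
thr1.R0=0 thr3.R0=1
thr1.R0=0 thr3.R0=2
thr1.R0=1 thr3.R0=0
thr1.R0=1 thr3.R0=1
thr1.R0=1 thr3.R0=2
thr1.R0=2 thr3.R0=0
thr1.R0=2 thr3.R0=1
thr1.R0=2 thr3.R0=2

outcome vector order: (thr1.R0,thr3.R0)
|TSO outcomes| = 9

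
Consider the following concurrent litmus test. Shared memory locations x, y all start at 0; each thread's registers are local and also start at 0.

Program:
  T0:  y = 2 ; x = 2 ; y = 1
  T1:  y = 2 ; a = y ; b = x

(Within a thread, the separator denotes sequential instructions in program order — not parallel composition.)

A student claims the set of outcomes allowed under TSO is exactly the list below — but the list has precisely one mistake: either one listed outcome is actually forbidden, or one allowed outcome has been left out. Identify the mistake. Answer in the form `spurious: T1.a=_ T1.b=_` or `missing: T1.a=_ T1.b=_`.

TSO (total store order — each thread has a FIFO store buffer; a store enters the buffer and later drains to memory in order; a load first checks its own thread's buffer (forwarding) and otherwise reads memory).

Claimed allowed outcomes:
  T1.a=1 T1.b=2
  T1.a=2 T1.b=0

outcome vector order: (T1.a,T1.b)
[TSO] allowed = {1/2, 2/0, 2/2}
TSO∖claimed = {2/2}

missing: T1.a=2 T1.b=2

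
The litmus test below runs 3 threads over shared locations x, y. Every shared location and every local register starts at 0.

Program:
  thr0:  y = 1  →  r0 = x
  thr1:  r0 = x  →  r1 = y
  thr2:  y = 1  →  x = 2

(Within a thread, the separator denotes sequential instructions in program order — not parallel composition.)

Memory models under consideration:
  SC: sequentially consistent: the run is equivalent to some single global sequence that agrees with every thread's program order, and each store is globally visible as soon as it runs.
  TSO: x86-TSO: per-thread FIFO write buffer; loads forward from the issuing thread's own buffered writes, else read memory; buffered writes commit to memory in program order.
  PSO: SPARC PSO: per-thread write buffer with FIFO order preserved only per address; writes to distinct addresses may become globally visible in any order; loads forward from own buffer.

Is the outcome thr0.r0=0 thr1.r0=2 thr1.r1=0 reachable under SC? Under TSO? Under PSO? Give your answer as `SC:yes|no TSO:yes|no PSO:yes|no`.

outcome vector order: (thr0.r0,thr1.r0,thr1.r1)
SC: 6 outcomes — {<0 0 0>; <0 0 1>; <0 2 1>; <2 0 0>; <2 0 1>; <2 2 1>}
TSO: 6 outcomes — {<0 0 0>; <0 0 1>; <0 2 1>; <2 0 0>; <2 0 1>; <2 2 1>}
PSO: 8 outcomes — {<0 0 0>; <0 0 1>; <0 2 0>; <0 2 1>; <2 0 0>; <2 0 1>; <2 2 0>; <2 2 1>}
target <0 2 0> ∈ {PSO}

SC:no TSO:no PSO:yes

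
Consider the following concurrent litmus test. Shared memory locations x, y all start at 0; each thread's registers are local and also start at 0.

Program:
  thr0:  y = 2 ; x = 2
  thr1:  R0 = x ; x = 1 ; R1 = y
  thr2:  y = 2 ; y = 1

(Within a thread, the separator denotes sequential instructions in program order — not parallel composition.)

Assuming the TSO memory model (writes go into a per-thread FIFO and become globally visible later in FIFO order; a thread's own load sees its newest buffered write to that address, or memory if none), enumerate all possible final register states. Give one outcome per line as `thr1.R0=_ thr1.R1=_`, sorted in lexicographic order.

thr1.R0=0 thr1.R1=0
thr1.R0=0 thr1.R1=1
thr1.R0=0 thr1.R1=2
thr1.R0=2 thr1.R1=1
thr1.R0=2 thr1.R1=2

outcome vector order: (thr1.R0,thr1.R1)
|TSO outcomes| = 5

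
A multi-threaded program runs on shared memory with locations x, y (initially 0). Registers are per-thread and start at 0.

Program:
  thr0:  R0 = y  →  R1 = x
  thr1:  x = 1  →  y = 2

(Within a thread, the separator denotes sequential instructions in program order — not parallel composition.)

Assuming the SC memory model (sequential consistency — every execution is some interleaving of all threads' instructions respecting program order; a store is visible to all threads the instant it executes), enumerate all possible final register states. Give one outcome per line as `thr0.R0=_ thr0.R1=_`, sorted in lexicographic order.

outcome vector order: (thr0.R0,thr0.R1)
|SC outcomes| = 3

thr0.R0=0 thr0.R1=0
thr0.R0=0 thr0.R1=1
thr0.R0=2 thr0.R1=1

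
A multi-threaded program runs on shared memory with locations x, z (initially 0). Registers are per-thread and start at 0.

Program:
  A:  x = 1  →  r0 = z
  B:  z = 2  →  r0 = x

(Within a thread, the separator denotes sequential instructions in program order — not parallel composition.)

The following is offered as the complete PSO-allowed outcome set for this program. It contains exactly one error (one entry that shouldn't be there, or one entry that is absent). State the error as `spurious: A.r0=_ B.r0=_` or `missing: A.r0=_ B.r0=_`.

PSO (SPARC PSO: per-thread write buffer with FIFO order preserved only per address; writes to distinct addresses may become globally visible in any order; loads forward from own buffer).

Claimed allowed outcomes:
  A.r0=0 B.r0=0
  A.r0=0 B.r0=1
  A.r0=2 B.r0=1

outcome vector order: (A.r0,B.r0)
PSO: 4 outcomes — {(0,0); (0,1); (2,0); (2,1)}
PSO∖claimed = {(2,0)}

missing: A.r0=2 B.r0=0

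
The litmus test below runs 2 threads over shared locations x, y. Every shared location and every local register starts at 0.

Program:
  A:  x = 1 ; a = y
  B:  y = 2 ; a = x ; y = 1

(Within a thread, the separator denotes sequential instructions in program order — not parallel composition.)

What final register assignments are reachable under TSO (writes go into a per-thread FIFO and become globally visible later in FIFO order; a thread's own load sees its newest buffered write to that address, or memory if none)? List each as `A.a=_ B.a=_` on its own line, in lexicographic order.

A.a=0 B.a=0
A.a=0 B.a=1
A.a=1 B.a=0
A.a=1 B.a=1
A.a=2 B.a=0
A.a=2 B.a=1

outcome vector order: (A.a,B.a)
|TSO outcomes| = 6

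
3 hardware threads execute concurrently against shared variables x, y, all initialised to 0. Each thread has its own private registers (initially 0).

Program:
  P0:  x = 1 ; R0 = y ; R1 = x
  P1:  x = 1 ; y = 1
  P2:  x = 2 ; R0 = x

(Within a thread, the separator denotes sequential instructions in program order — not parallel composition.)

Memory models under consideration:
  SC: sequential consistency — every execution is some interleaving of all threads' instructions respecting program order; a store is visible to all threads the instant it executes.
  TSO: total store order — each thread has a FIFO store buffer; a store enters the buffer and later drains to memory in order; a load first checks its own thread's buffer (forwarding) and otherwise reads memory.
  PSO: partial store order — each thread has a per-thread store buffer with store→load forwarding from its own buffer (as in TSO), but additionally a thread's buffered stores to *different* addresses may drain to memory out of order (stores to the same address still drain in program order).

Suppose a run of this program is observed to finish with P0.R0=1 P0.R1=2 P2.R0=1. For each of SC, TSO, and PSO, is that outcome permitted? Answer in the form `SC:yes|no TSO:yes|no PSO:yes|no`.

outcome vector order: (P0.R0,P0.R1,P2.R0)
SC: 7 outcomes — {<0 1 1>; <0 1 2>; <0 2 1>; <0 2 2>; <1 1 1>; <1 1 2>; <1 2 2>}
TSO: 7 outcomes — {<0 1 1>; <0 1 2>; <0 2 1>; <0 2 2>; <1 1 1>; <1 1 2>; <1 2 2>}
PSO: 8 outcomes — {<0 1 1>; <0 1 2>; <0 2 1>; <0 2 2>; <1 1 1>; <1 1 2>; <1 2 1>; <1 2 2>}
target <1 2 1> ∈ {PSO}

SC:no TSO:no PSO:yes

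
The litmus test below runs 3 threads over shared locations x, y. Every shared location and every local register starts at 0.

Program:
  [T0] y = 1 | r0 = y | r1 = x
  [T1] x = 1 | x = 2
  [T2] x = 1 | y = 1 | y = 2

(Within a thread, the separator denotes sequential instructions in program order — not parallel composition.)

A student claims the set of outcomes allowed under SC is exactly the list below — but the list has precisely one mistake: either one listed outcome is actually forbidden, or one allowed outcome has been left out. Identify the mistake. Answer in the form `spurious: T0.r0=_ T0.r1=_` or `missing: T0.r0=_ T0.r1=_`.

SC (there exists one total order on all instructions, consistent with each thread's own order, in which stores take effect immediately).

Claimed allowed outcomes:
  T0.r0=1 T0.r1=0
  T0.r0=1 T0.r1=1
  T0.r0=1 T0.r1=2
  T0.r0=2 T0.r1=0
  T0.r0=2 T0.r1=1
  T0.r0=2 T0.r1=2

spurious: T0.r0=2 T0.r1=0

outcome vector order: (T0.r0,T0.r1)
SC (5): (1,0) (1,1) (1,2) (2,1) (2,2)
claimed∖SC = {(2,0)}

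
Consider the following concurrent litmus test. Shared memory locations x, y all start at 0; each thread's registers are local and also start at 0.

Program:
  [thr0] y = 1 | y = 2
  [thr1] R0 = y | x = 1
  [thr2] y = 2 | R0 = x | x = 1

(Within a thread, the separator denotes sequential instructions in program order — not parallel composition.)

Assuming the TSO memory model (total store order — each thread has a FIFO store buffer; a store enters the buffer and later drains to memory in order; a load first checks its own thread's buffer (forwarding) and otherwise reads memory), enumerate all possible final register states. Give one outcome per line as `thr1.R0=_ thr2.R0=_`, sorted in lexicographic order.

outcome vector order: (thr1.R0,thr2.R0)
|TSO outcomes| = 6

thr1.R0=0 thr2.R0=0
thr1.R0=0 thr2.R0=1
thr1.R0=1 thr2.R0=0
thr1.R0=1 thr2.R0=1
thr1.R0=2 thr2.R0=0
thr1.R0=2 thr2.R0=1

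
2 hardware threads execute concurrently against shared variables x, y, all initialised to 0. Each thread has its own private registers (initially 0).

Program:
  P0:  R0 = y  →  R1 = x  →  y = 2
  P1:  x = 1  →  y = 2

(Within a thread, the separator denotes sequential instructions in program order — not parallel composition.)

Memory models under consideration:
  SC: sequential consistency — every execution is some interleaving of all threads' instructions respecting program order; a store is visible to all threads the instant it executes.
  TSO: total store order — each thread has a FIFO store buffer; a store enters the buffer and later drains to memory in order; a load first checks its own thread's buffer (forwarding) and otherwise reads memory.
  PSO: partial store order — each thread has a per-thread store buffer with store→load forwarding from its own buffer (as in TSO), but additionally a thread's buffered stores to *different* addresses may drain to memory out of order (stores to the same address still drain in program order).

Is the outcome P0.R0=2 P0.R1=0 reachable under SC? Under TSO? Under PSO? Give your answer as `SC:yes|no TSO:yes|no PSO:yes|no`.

SC:no TSO:no PSO:yes

outcome vector order: (P0.R0,P0.R1)
[SC] allowed = {0/0 0/1 2/1}
[TSO] allowed = {0/0 0/1 2/1}
[PSO] allowed = {0/0 0/1 2/0 2/1}
target 2/0 ∈ {PSO}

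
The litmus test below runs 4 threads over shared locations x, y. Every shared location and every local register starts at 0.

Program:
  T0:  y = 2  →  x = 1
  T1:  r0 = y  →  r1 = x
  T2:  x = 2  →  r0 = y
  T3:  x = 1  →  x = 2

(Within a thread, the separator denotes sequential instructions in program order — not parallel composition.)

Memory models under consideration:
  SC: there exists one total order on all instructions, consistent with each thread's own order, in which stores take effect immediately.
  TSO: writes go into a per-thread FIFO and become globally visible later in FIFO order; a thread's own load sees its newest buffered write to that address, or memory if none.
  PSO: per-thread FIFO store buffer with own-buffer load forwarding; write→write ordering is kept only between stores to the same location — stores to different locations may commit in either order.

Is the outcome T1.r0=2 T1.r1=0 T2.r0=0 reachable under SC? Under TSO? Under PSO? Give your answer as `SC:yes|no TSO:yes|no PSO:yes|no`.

SC:no TSO:yes PSO:yes

outcome vector order: (T1.r0,T1.r1,T2.r0)
SC (11): <0 0 0>, <0 0 2>, <0 1 0>, <0 1 2>, <0 2 0>, <0 2 2>, <2 0 2>, <2 1 0>, <2 1 2>, <2 2 0>, <2 2 2>
TSO (12): <0 0 0>, <0 0 2>, <0 1 0>, <0 1 2>, <0 2 0>, <0 2 2>, <2 0 0>, <2 0 2>, <2 1 0>, <2 1 2>, <2 2 0>, <2 2 2>
PSO (12): <0 0 0>, <0 0 2>, <0 1 0>, <0 1 2>, <0 2 0>, <0 2 2>, <2 0 0>, <2 0 2>, <2 1 0>, <2 1 2>, <2 2 0>, <2 2 2>
target <2 0 0> ∈ {TSO,PSO}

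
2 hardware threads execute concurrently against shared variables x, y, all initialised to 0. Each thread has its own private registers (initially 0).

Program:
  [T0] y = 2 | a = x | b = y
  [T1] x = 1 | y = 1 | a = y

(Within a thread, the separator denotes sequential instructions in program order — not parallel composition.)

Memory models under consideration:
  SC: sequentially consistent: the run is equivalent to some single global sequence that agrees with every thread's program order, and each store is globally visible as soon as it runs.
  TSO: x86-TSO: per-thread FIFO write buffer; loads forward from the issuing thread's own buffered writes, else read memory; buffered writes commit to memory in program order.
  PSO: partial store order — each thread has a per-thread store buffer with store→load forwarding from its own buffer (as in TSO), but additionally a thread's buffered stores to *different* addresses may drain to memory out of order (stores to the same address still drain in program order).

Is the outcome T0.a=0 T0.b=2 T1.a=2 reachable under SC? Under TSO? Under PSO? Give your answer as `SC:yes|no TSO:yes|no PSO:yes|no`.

SC:no TSO:yes PSO:yes

outcome vector order: (T0.a,T0.b,T1.a)
[SC] allowed = {011; 021; 111; 121; 122}
[TSO] allowed = {011; 021; 022; 111; 121; 122}
[PSO] allowed = {011; 021; 022; 111; 121; 122}
target 022 ∈ {TSO,PSO}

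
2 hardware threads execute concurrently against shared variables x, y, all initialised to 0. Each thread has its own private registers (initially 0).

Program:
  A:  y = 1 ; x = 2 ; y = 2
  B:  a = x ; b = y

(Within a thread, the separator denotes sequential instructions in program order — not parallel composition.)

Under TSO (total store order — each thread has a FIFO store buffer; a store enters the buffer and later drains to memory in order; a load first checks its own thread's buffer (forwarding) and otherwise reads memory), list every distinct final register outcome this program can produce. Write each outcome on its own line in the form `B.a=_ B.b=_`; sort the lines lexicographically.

outcome vector order: (B.a,B.b)
|TSO outcomes| = 5

B.a=0 B.b=0
B.a=0 B.b=1
B.a=0 B.b=2
B.a=2 B.b=1
B.a=2 B.b=2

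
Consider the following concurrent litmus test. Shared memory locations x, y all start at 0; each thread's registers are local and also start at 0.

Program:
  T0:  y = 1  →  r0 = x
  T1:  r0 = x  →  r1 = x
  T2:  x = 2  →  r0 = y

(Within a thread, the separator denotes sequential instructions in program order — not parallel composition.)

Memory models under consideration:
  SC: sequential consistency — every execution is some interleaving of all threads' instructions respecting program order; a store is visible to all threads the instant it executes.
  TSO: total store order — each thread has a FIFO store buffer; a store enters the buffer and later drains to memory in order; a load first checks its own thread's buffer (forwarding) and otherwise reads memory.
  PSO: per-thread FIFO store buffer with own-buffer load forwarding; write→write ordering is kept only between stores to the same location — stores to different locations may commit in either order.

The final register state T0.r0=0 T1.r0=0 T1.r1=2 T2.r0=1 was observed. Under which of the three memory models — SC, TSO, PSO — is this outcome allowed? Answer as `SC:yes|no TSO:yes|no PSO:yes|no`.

outcome vector order: (T0.r0,T1.r0,T1.r1,T2.r0)
SC (9): (0,0,0,1); (0,0,2,1); (0,2,2,1); (2,0,0,0); (2,0,0,1); (2,0,2,0); (2,0,2,1); (2,2,2,0); (2,2,2,1)
TSO (12): (0,0,0,0); (0,0,0,1); (0,0,2,0); (0,0,2,1); (0,2,2,0); (0,2,2,1); (2,0,0,0); (2,0,0,1); (2,0,2,0); (2,0,2,1); (2,2,2,0); (2,2,2,1)
PSO (12): (0,0,0,0); (0,0,0,1); (0,0,2,0); (0,0,2,1); (0,2,2,0); (0,2,2,1); (2,0,0,0); (2,0,0,1); (2,0,2,0); (2,0,2,1); (2,2,2,0); (2,2,2,1)
target (0,0,2,1) ∈ {SC,TSO,PSO}

SC:yes TSO:yes PSO:yes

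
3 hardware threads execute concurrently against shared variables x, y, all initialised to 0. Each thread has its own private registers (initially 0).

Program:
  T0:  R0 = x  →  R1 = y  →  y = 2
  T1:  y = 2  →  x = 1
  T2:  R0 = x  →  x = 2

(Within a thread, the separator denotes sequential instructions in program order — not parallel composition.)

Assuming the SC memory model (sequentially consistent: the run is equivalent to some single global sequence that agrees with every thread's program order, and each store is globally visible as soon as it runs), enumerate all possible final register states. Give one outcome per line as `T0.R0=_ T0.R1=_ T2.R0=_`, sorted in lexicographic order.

T0.R0=0 T0.R1=0 T2.R0=0
T0.R0=0 T0.R1=0 T2.R0=1
T0.R0=0 T0.R1=2 T2.R0=0
T0.R0=0 T0.R1=2 T2.R0=1
T0.R0=1 T0.R1=2 T2.R0=0
T0.R0=1 T0.R1=2 T2.R0=1
T0.R0=2 T0.R1=0 T2.R0=0
T0.R0=2 T0.R1=2 T2.R0=0
T0.R0=2 T0.R1=2 T2.R0=1

outcome vector order: (T0.R0,T0.R1,T2.R0)
|SC outcomes| = 9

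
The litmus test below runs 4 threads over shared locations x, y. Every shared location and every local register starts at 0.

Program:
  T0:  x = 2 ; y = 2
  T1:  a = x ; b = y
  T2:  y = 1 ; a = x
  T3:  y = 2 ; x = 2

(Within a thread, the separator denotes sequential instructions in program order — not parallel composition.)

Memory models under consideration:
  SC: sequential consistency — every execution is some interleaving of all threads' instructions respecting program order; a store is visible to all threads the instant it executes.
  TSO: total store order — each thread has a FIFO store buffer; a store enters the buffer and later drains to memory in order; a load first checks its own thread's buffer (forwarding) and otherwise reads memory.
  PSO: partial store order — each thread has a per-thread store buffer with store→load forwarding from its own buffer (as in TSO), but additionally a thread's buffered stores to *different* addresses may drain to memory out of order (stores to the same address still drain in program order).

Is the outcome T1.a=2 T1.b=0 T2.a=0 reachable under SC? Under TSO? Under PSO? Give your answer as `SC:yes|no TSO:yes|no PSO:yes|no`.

outcome vector order: (T1.a,T1.b,T2.a)
[SC] allowed = {000; 002; 010; 012; 020; 022; 202; 210; 212; 220; 222}
[TSO] allowed = {000; 002; 010; 012; 020; 022; 200; 202; 210; 212; 220; 222}
[PSO] allowed = {000; 002; 010; 012; 020; 022; 200; 202; 210; 212; 220; 222}
target 200 ∈ {TSO,PSO}

SC:no TSO:yes PSO:yes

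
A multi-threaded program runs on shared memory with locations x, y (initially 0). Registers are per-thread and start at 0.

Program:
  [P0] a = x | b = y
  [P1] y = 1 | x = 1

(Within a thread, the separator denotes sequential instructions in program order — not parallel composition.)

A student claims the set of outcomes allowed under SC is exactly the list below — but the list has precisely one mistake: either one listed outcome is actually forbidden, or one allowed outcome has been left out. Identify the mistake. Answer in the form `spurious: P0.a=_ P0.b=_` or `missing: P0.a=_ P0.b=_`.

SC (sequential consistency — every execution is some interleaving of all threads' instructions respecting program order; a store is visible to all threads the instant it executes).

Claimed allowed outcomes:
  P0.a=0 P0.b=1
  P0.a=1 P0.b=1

missing: P0.a=0 P0.b=0

outcome vector order: (P0.a,P0.b)
SC: 3 outcomes — {(0,0), (0,1), (1,1)}
SC∖claimed = {(0,0)}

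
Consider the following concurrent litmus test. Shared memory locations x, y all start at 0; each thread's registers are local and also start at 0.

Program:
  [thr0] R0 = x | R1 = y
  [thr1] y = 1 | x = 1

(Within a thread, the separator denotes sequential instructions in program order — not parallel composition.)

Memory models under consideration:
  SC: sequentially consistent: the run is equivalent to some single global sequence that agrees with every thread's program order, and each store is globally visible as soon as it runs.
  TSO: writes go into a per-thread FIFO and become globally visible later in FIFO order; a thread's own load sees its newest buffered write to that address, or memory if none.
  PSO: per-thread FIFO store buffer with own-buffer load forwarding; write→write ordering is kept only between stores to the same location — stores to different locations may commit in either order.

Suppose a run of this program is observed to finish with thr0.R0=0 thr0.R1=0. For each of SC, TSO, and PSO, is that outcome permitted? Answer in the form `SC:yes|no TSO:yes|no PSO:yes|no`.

outcome vector order: (thr0.R0,thr0.R1)
[SC] allowed = {<0 0> <0 1> <1 1>}
[TSO] allowed = {<0 0> <0 1> <1 1>}
[PSO] allowed = {<0 0> <0 1> <1 0> <1 1>}
target <0 0> ∈ {SC,TSO,PSO}

SC:yes TSO:yes PSO:yes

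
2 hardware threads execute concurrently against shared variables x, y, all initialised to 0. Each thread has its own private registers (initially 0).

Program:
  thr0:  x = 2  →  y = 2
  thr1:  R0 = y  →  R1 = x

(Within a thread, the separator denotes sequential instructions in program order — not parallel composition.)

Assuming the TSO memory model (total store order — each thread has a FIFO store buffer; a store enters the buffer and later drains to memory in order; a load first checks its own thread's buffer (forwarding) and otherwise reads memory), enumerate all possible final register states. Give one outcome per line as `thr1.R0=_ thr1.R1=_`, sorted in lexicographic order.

outcome vector order: (thr1.R0,thr1.R1)
|TSO outcomes| = 3

thr1.R0=0 thr1.R1=0
thr1.R0=0 thr1.R1=2
thr1.R0=2 thr1.R1=2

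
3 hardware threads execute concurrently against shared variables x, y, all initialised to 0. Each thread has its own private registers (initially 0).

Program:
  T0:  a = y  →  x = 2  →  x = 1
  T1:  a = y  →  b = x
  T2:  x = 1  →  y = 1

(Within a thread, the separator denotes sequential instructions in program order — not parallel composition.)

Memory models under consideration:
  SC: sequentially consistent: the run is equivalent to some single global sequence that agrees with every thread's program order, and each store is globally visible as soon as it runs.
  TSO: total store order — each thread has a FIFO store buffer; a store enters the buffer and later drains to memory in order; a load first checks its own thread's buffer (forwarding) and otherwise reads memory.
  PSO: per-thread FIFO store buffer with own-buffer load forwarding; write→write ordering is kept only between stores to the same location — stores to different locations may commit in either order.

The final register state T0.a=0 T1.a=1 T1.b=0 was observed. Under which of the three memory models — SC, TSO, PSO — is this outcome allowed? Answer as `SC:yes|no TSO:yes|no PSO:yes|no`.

outcome vector order: (T0.a,T1.a,T1.b)
SC: 10 outcomes — {<0 0 0> <0 0 1> <0 0 2> <0 1 1> <0 1 2> <1 0 0> <1 0 1> <1 0 2> <1 1 1> <1 1 2>}
TSO: 10 outcomes — {<0 0 0> <0 0 1> <0 0 2> <0 1 1> <0 1 2> <1 0 0> <1 0 1> <1 0 2> <1 1 1> <1 1 2>}
PSO: 12 outcomes — {<0 0 0> <0 0 1> <0 0 2> <0 1 0> <0 1 1> <0 1 2> <1 0 0> <1 0 1> <1 0 2> <1 1 0> <1 1 1> <1 1 2>}
target <0 1 0> ∈ {PSO}

SC:no TSO:no PSO:yes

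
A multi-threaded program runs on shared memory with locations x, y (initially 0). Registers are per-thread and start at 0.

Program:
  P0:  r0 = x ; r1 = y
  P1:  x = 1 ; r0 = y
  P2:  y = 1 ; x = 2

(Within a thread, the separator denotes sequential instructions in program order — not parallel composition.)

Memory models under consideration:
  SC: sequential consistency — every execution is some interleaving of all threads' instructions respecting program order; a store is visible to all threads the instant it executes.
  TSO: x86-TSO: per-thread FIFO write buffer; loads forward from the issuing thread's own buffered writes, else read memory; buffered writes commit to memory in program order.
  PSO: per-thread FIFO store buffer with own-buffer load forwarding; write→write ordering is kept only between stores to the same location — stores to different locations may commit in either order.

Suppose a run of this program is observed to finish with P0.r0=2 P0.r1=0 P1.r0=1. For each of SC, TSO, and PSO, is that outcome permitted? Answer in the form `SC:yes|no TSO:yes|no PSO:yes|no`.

outcome vector order: (P0.r0,P0.r1,P1.r0)
under SC → 0/0/0 0/0/1 0/1/0 0/1/1 1/0/0 1/0/1 1/1/0 1/1/1 2/1/0 2/1/1
under TSO → 0/0/0 0/0/1 0/1/0 0/1/1 1/0/0 1/0/1 1/1/0 1/1/1 2/1/0 2/1/1
under PSO → 0/0/0 0/0/1 0/1/0 0/1/1 1/0/0 1/0/1 1/1/0 1/1/1 2/0/0 2/0/1 2/1/0 2/1/1
target 2/0/1 ∈ {PSO}

SC:no TSO:no PSO:yes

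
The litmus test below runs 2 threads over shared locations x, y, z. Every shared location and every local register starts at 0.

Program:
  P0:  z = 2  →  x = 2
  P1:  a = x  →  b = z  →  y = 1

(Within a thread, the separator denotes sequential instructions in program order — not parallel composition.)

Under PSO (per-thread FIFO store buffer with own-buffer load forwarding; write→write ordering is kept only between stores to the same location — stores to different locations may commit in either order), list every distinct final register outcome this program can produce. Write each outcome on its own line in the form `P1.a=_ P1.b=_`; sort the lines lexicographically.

outcome vector order: (P1.a,P1.b)
|PSO outcomes| = 4

P1.a=0 P1.b=0
P1.a=0 P1.b=2
P1.a=2 P1.b=0
P1.a=2 P1.b=2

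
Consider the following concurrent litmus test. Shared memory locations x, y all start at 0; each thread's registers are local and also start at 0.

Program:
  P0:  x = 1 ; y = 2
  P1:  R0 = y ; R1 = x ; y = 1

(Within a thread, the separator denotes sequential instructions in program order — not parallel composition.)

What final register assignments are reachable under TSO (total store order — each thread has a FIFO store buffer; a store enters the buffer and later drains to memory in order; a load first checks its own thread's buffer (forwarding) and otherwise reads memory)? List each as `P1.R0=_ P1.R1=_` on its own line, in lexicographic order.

outcome vector order: (P1.R0,P1.R1)
|TSO outcomes| = 3

P1.R0=0 P1.R1=0
P1.R0=0 P1.R1=1
P1.R0=2 P1.R1=1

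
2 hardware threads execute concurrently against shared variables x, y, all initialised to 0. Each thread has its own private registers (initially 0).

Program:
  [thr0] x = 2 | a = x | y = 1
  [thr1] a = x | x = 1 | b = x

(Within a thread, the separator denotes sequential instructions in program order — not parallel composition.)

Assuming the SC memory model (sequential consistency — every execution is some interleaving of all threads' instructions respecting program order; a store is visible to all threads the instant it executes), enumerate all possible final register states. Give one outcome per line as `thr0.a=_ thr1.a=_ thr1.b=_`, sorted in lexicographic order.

thr0.a=1 thr1.a=0 thr1.b=1
thr0.a=1 thr1.a=2 thr1.b=1
thr0.a=2 thr1.a=0 thr1.b=1
thr0.a=2 thr1.a=0 thr1.b=2
thr0.a=2 thr1.a=2 thr1.b=1

outcome vector order: (thr0.a,thr1.a,thr1.b)
|SC outcomes| = 5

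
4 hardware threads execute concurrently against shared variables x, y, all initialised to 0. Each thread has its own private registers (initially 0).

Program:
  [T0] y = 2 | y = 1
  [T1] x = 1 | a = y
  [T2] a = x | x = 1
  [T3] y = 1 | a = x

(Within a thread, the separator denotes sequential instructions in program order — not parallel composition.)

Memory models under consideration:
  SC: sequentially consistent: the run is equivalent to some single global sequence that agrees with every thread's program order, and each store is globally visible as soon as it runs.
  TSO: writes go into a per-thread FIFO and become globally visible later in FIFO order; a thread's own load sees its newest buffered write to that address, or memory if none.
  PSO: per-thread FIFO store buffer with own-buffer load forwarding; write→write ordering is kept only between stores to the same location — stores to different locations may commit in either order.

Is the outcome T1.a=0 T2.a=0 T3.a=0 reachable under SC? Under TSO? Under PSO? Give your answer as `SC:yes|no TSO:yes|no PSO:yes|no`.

SC:no TSO:yes PSO:yes

outcome vector order: (T1.a,T2.a,T3.a)
SC: 10 outcomes — {<0 0 1> <0 1 1> <1 0 0> <1 0 1> <1 1 0> <1 1 1> <2 0 0> <2 0 1> <2 1 0> <2 1 1>}
TSO: 12 outcomes — {<0 0 0> <0 0 1> <0 1 0> <0 1 1> <1 0 0> <1 0 1> <1 1 0> <1 1 1> <2 0 0> <2 0 1> <2 1 0> <2 1 1>}
PSO: 12 outcomes — {<0 0 0> <0 0 1> <0 1 0> <0 1 1> <1 0 0> <1 0 1> <1 1 0> <1 1 1> <2 0 0> <2 0 1> <2 1 0> <2 1 1>}
target <0 0 0> ∈ {TSO,PSO}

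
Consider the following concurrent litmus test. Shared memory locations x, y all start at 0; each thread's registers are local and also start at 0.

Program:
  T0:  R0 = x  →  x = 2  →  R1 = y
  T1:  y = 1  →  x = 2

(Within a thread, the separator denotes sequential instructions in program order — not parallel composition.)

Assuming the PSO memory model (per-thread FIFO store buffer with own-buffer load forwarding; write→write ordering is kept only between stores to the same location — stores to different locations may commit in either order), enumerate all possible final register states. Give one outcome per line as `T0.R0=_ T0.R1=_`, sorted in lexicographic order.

T0.R0=0 T0.R1=0
T0.R0=0 T0.R1=1
T0.R0=2 T0.R1=0
T0.R0=2 T0.R1=1

outcome vector order: (T0.R0,T0.R1)
|PSO outcomes| = 4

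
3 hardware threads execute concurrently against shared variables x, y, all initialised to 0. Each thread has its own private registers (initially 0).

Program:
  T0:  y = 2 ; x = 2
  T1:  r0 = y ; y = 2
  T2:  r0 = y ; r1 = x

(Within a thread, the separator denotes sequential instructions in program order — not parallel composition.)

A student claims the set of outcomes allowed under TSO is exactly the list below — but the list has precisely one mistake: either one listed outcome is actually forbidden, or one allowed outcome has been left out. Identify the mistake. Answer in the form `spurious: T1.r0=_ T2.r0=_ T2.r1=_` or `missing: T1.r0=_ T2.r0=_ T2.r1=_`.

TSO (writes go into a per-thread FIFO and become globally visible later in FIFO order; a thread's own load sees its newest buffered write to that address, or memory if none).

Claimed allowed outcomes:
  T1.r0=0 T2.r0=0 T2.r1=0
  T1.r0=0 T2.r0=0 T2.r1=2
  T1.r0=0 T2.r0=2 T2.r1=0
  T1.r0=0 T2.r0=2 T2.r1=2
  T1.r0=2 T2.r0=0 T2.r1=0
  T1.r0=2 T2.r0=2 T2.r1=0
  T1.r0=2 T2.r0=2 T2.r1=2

outcome vector order: (T1.r0,T2.r0,T2.r1)
TSO: 8 outcomes — {<0 0 0>; <0 0 2>; <0 2 0>; <0 2 2>; <2 0 0>; <2 0 2>; <2 2 0>; <2 2 2>}
TSO∖claimed = {<2 0 2>}

missing: T1.r0=2 T2.r0=0 T2.r1=2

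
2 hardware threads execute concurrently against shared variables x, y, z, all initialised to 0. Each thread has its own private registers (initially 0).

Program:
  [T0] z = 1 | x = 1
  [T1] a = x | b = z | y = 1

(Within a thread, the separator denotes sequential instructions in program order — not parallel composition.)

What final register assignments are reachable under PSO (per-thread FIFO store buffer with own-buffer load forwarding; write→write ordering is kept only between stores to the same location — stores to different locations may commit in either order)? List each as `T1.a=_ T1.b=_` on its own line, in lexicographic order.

T1.a=0 T1.b=0
T1.a=0 T1.b=1
T1.a=1 T1.b=0
T1.a=1 T1.b=1

outcome vector order: (T1.a,T1.b)
|PSO outcomes| = 4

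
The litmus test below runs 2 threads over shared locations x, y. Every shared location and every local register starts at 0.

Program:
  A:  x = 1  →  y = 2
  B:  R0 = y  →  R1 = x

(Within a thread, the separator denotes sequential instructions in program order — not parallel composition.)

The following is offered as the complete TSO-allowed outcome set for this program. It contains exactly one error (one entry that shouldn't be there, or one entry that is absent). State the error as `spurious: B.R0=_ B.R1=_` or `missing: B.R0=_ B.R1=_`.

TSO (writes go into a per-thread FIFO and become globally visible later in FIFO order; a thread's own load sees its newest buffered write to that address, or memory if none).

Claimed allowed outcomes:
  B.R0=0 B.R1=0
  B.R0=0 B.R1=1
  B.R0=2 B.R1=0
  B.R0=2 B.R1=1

spurious: B.R0=2 B.R1=0

outcome vector order: (B.R0,B.R1)
under TSO → 00 01 21
claimed∖TSO = {20}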